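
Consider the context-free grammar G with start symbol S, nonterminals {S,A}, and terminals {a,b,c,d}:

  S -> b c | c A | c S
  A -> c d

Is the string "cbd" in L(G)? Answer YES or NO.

CNF form of G:
  S -> T0 A | T0 S | T2 T0
  A -> T0 T1
  T0 -> c
  T1 -> d
  T2 -> b

CYK fill:
  [0..0]={T0}  "c"  orig:{}
  [1..1]={T2}  "b"  orig:{}
  [2..2]={T1}  "d"  orig:{}
  [0..1]=∅  "cb"
  [1..2]=∅  "bd"
  [0..2]=∅  "cbd"

S ∉ T[0,2] ⇒ NO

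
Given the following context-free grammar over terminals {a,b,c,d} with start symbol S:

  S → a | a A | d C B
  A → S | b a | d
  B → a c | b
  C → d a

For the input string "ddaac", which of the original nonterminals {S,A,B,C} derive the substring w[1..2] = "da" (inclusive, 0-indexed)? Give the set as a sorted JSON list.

CNF form of G:
  S -> T0 A | T2 X5 | a
  A -> T0 A | T1 T0 | T2 X4 | a | d
  B -> T0 T3 | b
  C -> T2 T0
  T0 -> a
  T1 -> b
  T2 -> d
  T3 -> c
  X4 -> C B
  X5 -> C B

CYK table (by increasing span) (cells [i..j] with 1 ≤ i ≤ j ≤ 2 only):
  T[1,1] 'd' = {A,T2}  orig:{A}
  T[2,2] 'a' = {A,S,T0}  orig:{A,S}
  T[1,2] 'da' = {C}

Original NTs in T[1,2] deriving "da": ["C"]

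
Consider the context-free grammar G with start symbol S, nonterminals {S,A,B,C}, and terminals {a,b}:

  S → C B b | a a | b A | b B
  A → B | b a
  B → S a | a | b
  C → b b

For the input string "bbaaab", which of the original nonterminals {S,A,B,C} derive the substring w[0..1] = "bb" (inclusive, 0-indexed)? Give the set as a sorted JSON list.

CNF form of G:
  S -> C X2 | T0 T0 | T1 A | T1 B
  A -> S T0 | T1 T0 | a | b
  B -> S T0 | a | b
  C -> T1 T1
  T0 -> a
  T1 -> b
  X2 -> B T1

CYK table (by increasing span), restricted to cells inside w[0..1]:
  cell(0,0) b: {A,B,T1}  orig:{A,B}
  cell(1,1) b: {A,B,T1}  orig:{A,B}
  cell(0,1) bb: {C,S,X2}  orig:{C,S}

Original NTs in T[0,1] deriving "bb": ["C", "S"]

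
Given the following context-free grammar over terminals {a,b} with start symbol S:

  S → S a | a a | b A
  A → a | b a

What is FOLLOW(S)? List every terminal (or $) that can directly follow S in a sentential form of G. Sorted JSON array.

FIRST iteration:
[1]
  A via A→a: +{a}
  A via A→b a: +{b}
  S via S→a a: +{a}
  S via S→b A: +{b}
  FIRST(S)={a,b}  FIRST(A)={a,b}
[2] — fixpoint
  FIRST(S)={a,b}  FIRST(A)={a,b}

FOLLOW iteration:
FOLLOW(S) := {$}
[1]
  S→S a: FOLLOW(S) ⊇ FIRST(a) = {a}; new: +{a}
  S→b A: FOLLOW(A) ⊇ FOLLOW(S) ⊇ {$,a}; new: +{$,a}
  FOLLOW[S]={$,a}  FOLLOW[A]={$,a}
[2] (no change)
  FOLLOW[S]={$,a}  FOLLOW[A]={$,a}

FOLLOW(S) = ["$", "a"]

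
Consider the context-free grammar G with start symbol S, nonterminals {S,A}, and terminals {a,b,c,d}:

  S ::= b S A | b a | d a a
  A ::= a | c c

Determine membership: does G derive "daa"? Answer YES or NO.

Convert to CNF:
  S -> T1 T2 | T1 X4 | T3 X5
  A -> T0 T0 | a
  T0 -> c
  T1 -> b
  T2 -> a
  T3 -> d
  X4 -> S A
  X5 -> T2 T2

Fill CYK table bottom-up:
  [0..0]={T3}  "d"  orig:{}
  [1..1]={A,T2}  "a"  orig:{A}
  [2..2]={A,T2}  "a"  orig:{A}
  [0..1]=∅  "da"
  [1..2]={X5}  "aa"  orig:{}
  [0..2]={S}  "daa"

S ∈ T[0,2] ⇒ YES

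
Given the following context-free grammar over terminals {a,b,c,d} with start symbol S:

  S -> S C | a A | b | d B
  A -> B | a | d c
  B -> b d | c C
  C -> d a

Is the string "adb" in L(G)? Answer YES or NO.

Convert to CNF:
  S -> S C | T1 B | T3 A | b
  A -> T0 T1 | T1 T2 | T2 C | a
  B -> T0 T1 | T2 C
  C -> T1 T3
  T0 -> b
  T1 -> d
  T2 -> c
  T3 -> a

CYK table (by increasing span):
  cell(0,0) a: {A,T3}  orig:{A}
  cell(1,1) d: {T1}  orig:{}
  cell(2,2) b: {S,T0}  orig:{S}
  cell(0,1) ad: ∅
  cell(1,2) db: ∅
  cell(0,2) adb: ∅

S ∉ T[0,2] ⇒ NO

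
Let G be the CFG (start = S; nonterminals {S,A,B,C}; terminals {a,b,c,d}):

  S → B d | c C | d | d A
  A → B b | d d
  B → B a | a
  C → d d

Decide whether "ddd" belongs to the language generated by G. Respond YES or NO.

CNF form of G:
  S -> B T1 | T1 A | T3 C | d
  A -> B T0 | T1 T1
  B -> B T2 | a
  C -> T1 T1
  T0 -> b
  T1 -> d
  T2 -> a
  T3 -> c

CYK fill:
  cell(0,0) d: {S,T1}  orig:{S}
  cell(1,1) d: {S,T1}  orig:{S}
  cell(2,2) d: {S,T1}  orig:{S}
  cell(0,1) dd: {A,C}
  cell(1,2) dd: {A,C}
  cell(0,2) ddd: {S}

S ∈ T[0,2] ⇒ YES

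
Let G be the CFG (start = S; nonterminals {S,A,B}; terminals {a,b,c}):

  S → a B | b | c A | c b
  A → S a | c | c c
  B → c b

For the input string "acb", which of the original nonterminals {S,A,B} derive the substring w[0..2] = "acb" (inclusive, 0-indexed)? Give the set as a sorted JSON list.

CNF form of G:
  S -> T0 B | T1 A | T1 T2 | b
  A -> S T0 | T1 T1 | c
  B -> T1 T2
  T0 -> a
  T1 -> c
  T2 -> b

CYK fill (cells [i..j] with 0 ≤ i ≤ j ≤ 2 only):
  [0..0]={T0}  "a"  orig:{}
  [1..1]={A,T1}  "c"  orig:{A}
  [2..2]={S,T2}  "b"  orig:{S}
  [0..1]=∅  "ac"
  [1..2]={B,S}  "cb"
  [0..2]={S}  "acb"

Original NTs in T[0,2] deriving "acb": ["S"]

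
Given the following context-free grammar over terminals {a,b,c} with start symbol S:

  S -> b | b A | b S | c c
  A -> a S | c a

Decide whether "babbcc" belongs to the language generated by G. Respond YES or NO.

CNF form of G:
  S -> T1 T1 | T2 A | T2 S | b
  A -> T0 S | T1 T0
  T0 -> a
  T1 -> c
  T2 -> b

CYK fill:
  [0..0]={S,T2}  "b"  orig:{S}
  [1..1]={T0}  "a"  orig:{}
  [2..2]={S,T2}  "b"  orig:{S}
  [3..3]={S,T2}  "b"  orig:{S}
  [4..4]={T1}  "c"  orig:{}
  [5..5]={T1}  "c"  orig:{}
  [0..1]=∅  "ba"
  [1..2]={A}  "ab"
  [2..3]={S}  "bb"
  [3..4]=∅  "bc"
  [4..5]={S}  "cc"
  [0..2]={S}  "bab"
  [1..3]={A}  "abb"
  [2..4]=∅  "bbc"
  [3..5]={S}  "bcc"
  [0..3]={S}  "babb"
  [1..4]=∅  "abbc"
  [2..5]={S}  "bbcc"
  [0..4]=∅  "babbc"
  [1..5]={A}  "abbcc"
  [0..5]={S}  "babbcc"

S ∈ T[0,5] ⇒ YES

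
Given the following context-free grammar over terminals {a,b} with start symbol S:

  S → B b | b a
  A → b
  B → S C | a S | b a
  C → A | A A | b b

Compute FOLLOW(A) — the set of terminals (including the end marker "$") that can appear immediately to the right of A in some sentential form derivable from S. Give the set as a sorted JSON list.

Compute FIRST by fixpoint:
iter 1:
  A via A→b: +{b}
  B via B→a S: +{a}
  B via B→b a: +{b}
  C via C→A: +{b}
  S via S→B b: +{a,b}
  S: {a,b}  A: {b}  B: {a,b}  C: {b}
iter 2: done
  S: {a,b}  A: {b}  B: {a,b}  C: {b}

Compute FOLLOW by fixpoint:
initialize: $ ∈ FOLLOW(S)
iter 1:
  B→S C: FOLLOW(S) ⊇ FIRST(C) = {b}; new: +{b}
  C→A A: FOLLOW(A) ⊇ FIRST(A) = {b}; new: +{b}
  S→B b: FOLLOW(B) ⊇ FIRST(b) = {b}; new: +{b}
  FOLLOW(S)={$,b}  FOLLOW(A)={b}  FOLLOW(B)={b}  FOLLOW(C)={}
iter 2:
  B→S C: FOLLOW(C) ⊇ FOLLOW(B) ⊇ {b}; new: +{b}
  FOLLOW(S)={$,b}  FOLLOW(A)={b}  FOLLOW(B)={b}  FOLLOW(C)={b}
iter 3: (no change)
  FOLLOW(S)={$,b}  FOLLOW(A)={b}  FOLLOW(B)={b}  FOLLOW(C)={b}

FOLLOW(A) = ["b"]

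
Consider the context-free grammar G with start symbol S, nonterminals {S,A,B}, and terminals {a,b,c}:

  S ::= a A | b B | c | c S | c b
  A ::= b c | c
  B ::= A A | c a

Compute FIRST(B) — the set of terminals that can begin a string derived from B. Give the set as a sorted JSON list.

FIRST iteration:
pass 1:
  A via A→b c: +{b}
  A via A→c: +{c}
  B via B→A A: +{b,c}
  S via S→a A: +{a}
  S via S→b B: +{b}
  S via S→c: +{c}
  S: {a,b,c}  A: {b,c}  B: {b,c}
pass 2: done
  S: {a,b,c}  A: {b,c}  B: {b,c}

FIRST(B) = ["b", "c"]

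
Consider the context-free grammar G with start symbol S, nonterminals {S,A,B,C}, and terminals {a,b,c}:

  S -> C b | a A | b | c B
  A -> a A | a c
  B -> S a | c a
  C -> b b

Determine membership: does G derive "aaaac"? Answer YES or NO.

Convert to CNF:
  S -> C T2 | T0 A | T1 B | b
  A -> T0 A | T0 T1
  B -> S T0 | T1 T0
  C -> T2 T2
  T0 -> a
  T1 -> c
  T2 -> b

Fill CYK table bottom-up:
  [0..0]={T0}  "a"  orig:{}
  [1..1]={T0}  "a"  orig:{}
  [2..2]={T0}  "a"  orig:{}
  [3..3]={T0}  "a"  orig:{}
  [4..4]={T1}  "c"  orig:{}
  [0..1]=∅  "aa"
  [1..2]=∅  "aa"
  [2..3]=∅  "aa"
  [3..4]={A}  "ac"
  [0..2]=∅  "aaa"
  [1..3]=∅  "aaa"
  [2..4]={A,S}  "aac"
  [0..3]=∅  "aaaa"
  [1..4]={A,S}  "aaac"
  [0..4]={A,S}  "aaaac"

S ∈ T[0,4] ⇒ YES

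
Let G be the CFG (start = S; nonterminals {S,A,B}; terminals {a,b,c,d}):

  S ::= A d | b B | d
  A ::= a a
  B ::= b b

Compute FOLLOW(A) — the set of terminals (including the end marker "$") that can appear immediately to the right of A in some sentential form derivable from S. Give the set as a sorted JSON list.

Compute FIRST by fixpoint:
round 1:
  A via A→a a: +{a}
  B via B→b b: +{b}
  S via S→A d: +{a}
  S via S→b B: +{b}
  S via S→d: +{d}
  FIRST(S)={a,b,d}  FIRST(A)={a}  FIRST(B)={b}
round 2: — fixpoint
  FIRST(S)={a,b,d}  FIRST(A)={a}  FIRST(B)={b}

FOLLOW iteration:
FOLLOW(S) := {$}
[1]
  S→A d: FOLLOW(A) ⊇ FIRST(d) = {d}; new: +{d}
  S→b B: FOLLOW(B) ⊇ FOLLOW(S) ⊇ {$}; new: +{$}
  FOLLOW(S)={$}  FOLLOW(A)={d}  FOLLOW(B)={$}
[2] done
  FOLLOW(S)={$}  FOLLOW(A)={d}  FOLLOW(B)={$}

FOLLOW(A) = ["d"]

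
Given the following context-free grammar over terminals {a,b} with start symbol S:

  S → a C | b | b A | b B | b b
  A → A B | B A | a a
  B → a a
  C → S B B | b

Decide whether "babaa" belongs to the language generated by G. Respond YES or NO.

Convert to CNF:
  S -> T0 C | T1 A | T1 B | T1 T1 | b
  A -> A B | B A | T0 T0
  B -> T0 T0
  C -> S X2 | b
  T0 -> a
  T1 -> b
  X2 -> B B

CYK table (by increasing span):
  T[0,0] 'b' = {C,S,T1}  orig:{C,S}
  T[1,1] 'a' = {T0}  orig:{}
  T[2,2] 'b' = {C,S,T1}  orig:{C,S}
  T[3,3] 'a' = {T0}  orig:{}
  T[4,4] 'a' = {T0}  orig:{}
  T[0,1] 'ba' = ∅
  T[1,2] 'ab' = {S}
  T[2,3] 'ba' = ∅
  T[3,4] 'aa' = {A,B}
  T[0,2] 'bab' = ∅
  T[1,3] 'aba' = ∅
  T[2,4] 'baa' = {S}
  T[0,3] 'baba' = ∅
  T[1,4] 'abaa' = ∅
  T[0,4] 'babaa' = ∅

S ∉ T[0,4] ⇒ NO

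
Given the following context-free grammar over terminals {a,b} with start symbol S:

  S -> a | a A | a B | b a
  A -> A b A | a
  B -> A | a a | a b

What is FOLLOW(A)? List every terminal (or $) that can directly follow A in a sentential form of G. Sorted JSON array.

FIRST iteration:
pass 1:
  A via A→a: +{a}
  B via B→A: +{a}
  S via S→a: +{a}
  S via S→b a: +{b}
  FIRST[S]={a,b}  FIRST[A]={a}  FIRST[B]={a}
pass 2: (no change)
  FIRST[S]={a,b}  FIRST[A]={a}  FIRST[B]={a}

FOLLOW sets:
FOLLOW(S) := {$}
iter 1:
  A→A b A: FOLLOW(A) ⊇ FIRST(b) = {b}; new: +{b}
  S→a A: FOLLOW(A) ⊇ FOLLOW(S) ⊇ {$}; new: +{$}
  S→a B: FOLLOW(B) ⊇ FOLLOW(S) ⊇ {$}; new: +{$}
  S: {$}  A: {$,b}  B: {$}
iter 2: — fixpoint
  S: {$}  A: {$,b}  B: {$}

FOLLOW(A) = ["$", "b"]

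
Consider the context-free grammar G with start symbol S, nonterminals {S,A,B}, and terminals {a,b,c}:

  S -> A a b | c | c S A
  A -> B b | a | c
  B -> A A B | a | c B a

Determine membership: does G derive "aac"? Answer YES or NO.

Convert to CNF:
  S -> A X5 | T1 X6 | c
  A -> B T0 | a | c
  B -> A X3 | T1 X4 | a
  T0 -> b
  T1 -> c
  T2 -> a
  X3 -> A B
  X4 -> B T2
  X5 -> T2 T0
  X6 -> S A

CYK table (by increasing span):
  [0..0]={A,B,T2}  "a"  orig:{A,B}
  [1..1]={A,B,T2}  "a"  orig:{A,B}
  [2..2]={A,S,T1}  "c"  orig:{A,S}
  [0..1]={X3,X4}  "aa"  orig:{}
  [1..2]=∅  "ac"
  [0..2]=∅  "aac"

S ∉ T[0,2] ⇒ NO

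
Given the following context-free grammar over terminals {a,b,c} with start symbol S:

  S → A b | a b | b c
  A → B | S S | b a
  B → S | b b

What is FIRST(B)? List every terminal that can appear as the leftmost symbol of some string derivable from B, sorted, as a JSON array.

Compute FIRST by fixpoint:
pass 1:
  A via A→b a: +{b}
  B via B→b b: +{b}
  S via S→A b: +{b}
  S via S→a b: +{a}
  FIRST(S)={a,b}  FIRST(A)={b}  FIRST(B)={b}
pass 2:
  A via A→S S: +{a}
  B via B→S: +{a}
  FIRST(S)={a,b}  FIRST(A)={a,b}  FIRST(B)={a,b}
pass 3: (stable)
  FIRST(S)={a,b}  FIRST(A)={a,b}  FIRST(B)={a,b}

FIRST(B) = ["a", "b"]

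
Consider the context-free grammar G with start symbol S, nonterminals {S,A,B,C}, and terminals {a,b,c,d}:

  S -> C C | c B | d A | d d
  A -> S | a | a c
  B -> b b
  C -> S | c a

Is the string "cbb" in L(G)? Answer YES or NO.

Convert to CNF:
  S -> C C | T1 B | T2 A | T2 T2
  A -> C C | T0 T1 | T1 B | T2 A | T2 T2 | a
  B -> T3 T3
  C -> C C | T1 B | T1 T0 | T2 A | T2 T2
  T0 -> a
  T1 -> c
  T2 -> d
  T3 -> b

CYK table (by increasing span):
  cell(0,0) c: {T1}  orig:{}
  cell(1,1) b: {T3}  orig:{}
  cell(2,2) b: {T3}  orig:{}
  cell(0,1) cb: ∅
  cell(1,2) bb: {B}
  cell(0,2) cbb: {A,C,S}

S ∈ T[0,2] ⇒ YES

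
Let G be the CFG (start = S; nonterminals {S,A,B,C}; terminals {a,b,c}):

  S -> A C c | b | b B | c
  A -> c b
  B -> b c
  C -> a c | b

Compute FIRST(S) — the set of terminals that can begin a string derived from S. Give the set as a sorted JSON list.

Compute FIRST by fixpoint:
pass 1:
  A via A→c b: +{c}
  B via B→b c: +{b}
  C via C→a c: +{a}
  C via C→b: +{b}
  S via S→A C c: +{c}
  S via S→b: +{b}
  FIRST[S]={b,c}  FIRST[A]={c}  FIRST[B]={b}  FIRST[C]={a,b}
pass 2: — fixpoint
  FIRST[S]={b,c}  FIRST[A]={c}  FIRST[B]={b}  FIRST[C]={a,b}

FIRST(S) = ["b", "c"]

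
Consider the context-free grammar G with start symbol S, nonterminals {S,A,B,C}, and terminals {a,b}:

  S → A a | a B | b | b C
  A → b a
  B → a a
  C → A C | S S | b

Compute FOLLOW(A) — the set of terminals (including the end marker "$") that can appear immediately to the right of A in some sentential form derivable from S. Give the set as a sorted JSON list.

FIRST iteration:
iter 1:
  A via A→b a: +{b}
  B via B→a a: +{a}
  C via C→A C: +{b}
  S via S→A a: +{b}
  S via S→a B: +{a}
  S: {a,b}  A: {b}  B: {a}  C: {b}
iter 2:
  C via C→S S: +{a}
  S: {a,b}  A: {b}  B: {a}  C: {a,b}
iter 3: (no change)
  S: {a,b}  A: {b}  B: {a}  C: {a,b}

FOLLOW iteration:
FOLLOW(S) := {$}
iter 1:
  C→A C: FOLLOW(A) ⊇ FIRST(C) = {a,b}; new: +{a,b}
  C→S S: FOLLOW(S) ⊇ FIRST(S) = {a,b}; new: +{a,b}
  S→a B: FOLLOW(B) ⊇ FOLLOW(S) ⊇ {$,a,b}; new: +{$,a,b}
  S→b C: FOLLOW(C) ⊇ FOLLOW(S) ⊇ {$,a,b}; new: +{$,a,b}
  FOLLOW(S)={$,a,b}  FOLLOW(A)={a,b}  FOLLOW(B)={$,a,b}  FOLLOW(C)={$,a,b}
iter 2: (stable)
  FOLLOW(S)={$,a,b}  FOLLOW(A)={a,b}  FOLLOW(B)={$,a,b}  FOLLOW(C)={$,a,b}

FOLLOW(A) = ["a", "b"]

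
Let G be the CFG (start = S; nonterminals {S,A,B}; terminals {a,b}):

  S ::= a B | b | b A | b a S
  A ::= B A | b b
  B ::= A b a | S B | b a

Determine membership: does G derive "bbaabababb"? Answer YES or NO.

CNF form of G:
  S -> T0 A | T0 X3 | T1 B | b
  A -> B A | T0 T0
  B -> A X2 | S B | T0 T1
  T0 -> b
  T1 -> a
  X2 -> T0 T1
  X3 -> T1 S

CYK table (by increasing span):
  cell(0,0) b: {S,T0}  orig:{S}
  cell(1,1) b: {S,T0}  orig:{S}
  cell(2,2) a: {T1}  orig:{}
  cell(3,3) a: {T1}  orig:{}
  cell(4,4) b: {S,T0}  orig:{S}
  cell(5,5) a: {T1}  orig:{}
  cell(6,6) b: {S,T0}  orig:{S}
  cell(7,7) a: {T1}  orig:{}
  cell(8,8) b: {S,T0}  orig:{S}
  cell(9,9) b: {S,T0}  orig:{S}
  cell(0,1) bb: {A}
  cell(1,2) ba: {B,X2}  orig:{B}
  cell(2,3) aa: ∅
  cell(3,4) ab: {X3}  orig:{}
  cell(4,5) ba: {B,X2}  orig:{B}
  cell(5,6) ab: {X3}  orig:{}
  cell(6,7) ba: {B,X2}  orig:{B}
  cell(7,8) ab: {X3}  orig:{}
  cell(8,9) bb: {A}
  cell(0,2) bba: {B}
  cell(1,3) baa: ∅
  cell(2,4) aab: ∅
  cell(3,5) aba: {S}
  cell(4,6) bab: {S}
  cell(5,7) aba: {S}
  cell(6,8) bab: {S}
  cell(7,9) abb: ∅
  cell(0,3) bbaa: ∅
  cell(1,4) baab: ∅
  cell(2,5) aaba: {X3}  orig:{}
  cell(3,6) abab: {X3}  orig:{}
  cell(4,7) baba: ∅
  cell(5,8) abab: {X3}  orig:{}
  cell(6,9) babb: {A}
  cell(0,4) bbaab: ∅
  cell(1,5) baaba: {S}
  cell(2,6) aabab: ∅
  cell(3,7) ababa: {B}
  cell(4,8) babab: {S}
  cell(5,9) ababb: ∅
  cell(0,5) bbaaba: ∅
  cell(1,6) baabab: ∅
  cell(2,7) aababa: {S}
  cell(3,8) ababab: {X3}  orig:{}
  cell(4,9) bababb: {A}
  cell(0,6) bbaabab: ∅
  cell(1,7) baababa: {B}
  cell(2,8) aababab: ∅
  cell(3,9) abababb: {A}
  cell(0,7) bbaababa: {B}
  cell(1,8) baababab: ∅
  cell(2,9) aabababb: ∅
  cell(0,8) bbaababab: ∅
  cell(1,9) baabababb: {A}
  cell(0,9) bbaabababb: {A,S}

S ∈ T[0,9] ⇒ YES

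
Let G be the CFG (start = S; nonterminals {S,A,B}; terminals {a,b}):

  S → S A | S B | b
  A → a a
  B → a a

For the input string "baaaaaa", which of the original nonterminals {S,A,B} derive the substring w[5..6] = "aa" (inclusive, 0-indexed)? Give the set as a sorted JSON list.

CNF form of G:
  S -> S A | S B | b
  A -> T0 T0
  B -> T0 T0
  T0 -> a

Fill CYK table bottom-up (cells [i..j] with 5 ≤ i ≤ j ≤ 6 only):
  T[5,5] 'a' = {T0}  orig:{}
  T[6,6] 'a' = {T0}  orig:{}
  T[5,6] 'aa' = {A,B}

Original NTs in T[5,6] deriving "aa": ["A", "B"]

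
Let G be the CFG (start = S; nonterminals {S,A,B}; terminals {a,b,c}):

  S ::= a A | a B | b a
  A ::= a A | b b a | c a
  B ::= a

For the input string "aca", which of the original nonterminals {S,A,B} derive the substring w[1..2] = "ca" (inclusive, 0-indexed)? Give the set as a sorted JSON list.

Convert to CNF:
  S -> T0 A | T0 B | T1 T0
  A -> T0 A | T1 X3 | T2 T0
  B -> a
  T0 -> a
  T1 -> b
  T2 -> c
  X3 -> T1 T0

CYK table (by increasing span) — only the sub-triangle for w[1..2]:
  T[1,1] 'c' = {T2}  orig:{}
  T[2,2] 'a' = {B,T0}  orig:{B}
  T[1,2] 'ca' = {A}

Original NTs in T[1,2] deriving "ca": ["A"]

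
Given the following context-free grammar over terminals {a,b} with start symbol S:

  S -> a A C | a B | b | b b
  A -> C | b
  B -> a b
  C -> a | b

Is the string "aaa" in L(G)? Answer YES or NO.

Convert to CNF:
  S -> T0 B | T0 X2 | T1 T1 | b
  A -> a | b
  B -> T0 T1
  C -> a | b
  T0 -> a
  T1 -> b
  X2 -> A C

Fill CYK table bottom-up:
  [0..0]={A,C,T0}  "a"  orig:{A,C}
  [1..1]={A,C,T0}  "a"  orig:{A,C}
  [2..2]={A,C,T0}  "a"  orig:{A,C}
  [0..1]={X2}  "aa"  orig:{}
  [1..2]={X2}  "aa"  orig:{}
  [0..2]={S}  "aaa"

S ∈ T[0,2] ⇒ YES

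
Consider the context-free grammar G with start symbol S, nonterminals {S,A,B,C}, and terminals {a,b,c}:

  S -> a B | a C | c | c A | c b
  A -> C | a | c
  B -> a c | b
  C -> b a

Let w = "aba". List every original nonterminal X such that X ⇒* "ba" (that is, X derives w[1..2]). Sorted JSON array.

CNF form of G:
  S -> T1 B | T1 C | T2 A | T2 T0 | c
  A -> T0 T1 | a | c
  B -> T1 T2 | b
  C -> T0 T1
  T0 -> b
  T1 -> a
  T2 -> c

CYK fill — only the sub-triangle for w[1..2]:
  T[1,1] 'b' = {B,T0}  orig:{B}
  T[2,2] 'a' = {A,T1}  orig:{A}
  T[1,2] 'ba' = {A,C}

Original NTs in T[1,2] deriving "ba": ["A", "C"]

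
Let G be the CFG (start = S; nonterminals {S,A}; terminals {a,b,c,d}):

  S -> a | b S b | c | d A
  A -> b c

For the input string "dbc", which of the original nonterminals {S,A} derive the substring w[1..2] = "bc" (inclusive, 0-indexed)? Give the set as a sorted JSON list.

Convert to CNF:
  S -> T0 X3 | T2 A | a | c
  A -> T0 T1
  T0 -> b
  T1 -> c
  T2 -> d
  X3 -> S T0

CYK fill — only the sub-triangle for w[1..2]:
  T[1,1] 'b' = {T0}  orig:{}
  T[2,2] 'c' = {S,T1}  orig:{S}
  T[1,2] 'bc' = {A}

Original NTs in T[1,2] deriving "bc": ["A"]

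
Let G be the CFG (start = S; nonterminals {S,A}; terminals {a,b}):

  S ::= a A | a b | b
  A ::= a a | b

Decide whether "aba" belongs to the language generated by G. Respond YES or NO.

CNF form of G:
  S -> T0 A | T0 T1 | b
  A -> T0 T0 | b
  T0 -> a
  T1 -> b

Fill CYK table bottom-up:
  [0..0]={T0}  "a"  orig:{}
  [1..1]={A,S,T1}  "b"  orig:{A,S}
  [2..2]={T0}  "a"  orig:{}
  [0..1]={S}  "ab"
  [1..2]=∅  "ba"
  [0..2]=∅  "aba"

S ∉ T[0,2] ⇒ NO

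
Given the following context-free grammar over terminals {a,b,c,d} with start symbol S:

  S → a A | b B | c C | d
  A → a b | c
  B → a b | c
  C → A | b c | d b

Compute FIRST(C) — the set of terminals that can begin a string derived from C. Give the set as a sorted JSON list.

FIRST iteration:
pass 1:
  A via A→a b: +{a}
  A via A→c: +{c}
  B via B→a b: +{a}
  B via B→c: +{c}
  C via C→A: +{a,c}
  C via C→b c: +{b}
  C via C→d b: +{d}
  S via S→a A: +{a}
  S via S→b B: +{b}
  S via S→c C: +{c}
  S via S→d: +{d}
  FIRST(S)={a,b,c,d}  FIRST(A)={a,c}  FIRST(B)={a,c}  FIRST(C)={a,b,c,d}
pass 2: (no change)
  FIRST(S)={a,b,c,d}  FIRST(A)={a,c}  FIRST(B)={a,c}  FIRST(C)={a,b,c,d}

FIRST(C) = ["a", "b", "c", "d"]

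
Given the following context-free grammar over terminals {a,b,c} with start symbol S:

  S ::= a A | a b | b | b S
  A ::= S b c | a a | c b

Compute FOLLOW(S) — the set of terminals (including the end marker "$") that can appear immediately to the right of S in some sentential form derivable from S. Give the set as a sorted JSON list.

Compute FIRST by fixpoint:
iter 1:
  A via A→a a: +{a}
  A via A→c b: +{c}
  S via S→a A: +{a}
  S via S→b: +{b}
  S: {a,b}  A: {a,c}
iter 2:
  A via A→S b c: +{b}
  S: {a,b}  A: {a,b,c}
iter 3: (no change)
  S: {a,b}  A: {a,b,c}

FOLLOW iteration:
initialize: $ ∈ FOLLOW(S)
round 1:
  A→S b c: FOLLOW(S) ⊇ FIRST(b) = {b}; new: +{b}
  S→a A: FOLLOW(A) ⊇ FOLLOW(S) ⊇ {$,b}; new: +{$,b}
  S: {$,b}  A: {$,b}
round 2: — fixpoint
  S: {$,b}  A: {$,b}

FOLLOW(S) = ["$", "b"]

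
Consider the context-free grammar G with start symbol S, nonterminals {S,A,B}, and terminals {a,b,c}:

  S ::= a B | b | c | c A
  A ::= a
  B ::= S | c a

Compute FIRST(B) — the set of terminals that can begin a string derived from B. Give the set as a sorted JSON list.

FIRST sets, iterate to fixpoint:
pass 1:
  A via A→a: +{a}
  B via B→c a: +{c}
  S via S→a B: +{a}
  S via S→b: +{b}
  S via S→c: +{c}
  FIRST[S]={a,b,c}  FIRST[A]={a}  FIRST[B]={c}
pass 2:
  B via B→S: +{a,b}
  FIRST[S]={a,b,c}  FIRST[A]={a}  FIRST[B]={a,b,c}
pass 3: (stable)
  FIRST[S]={a,b,c}  FIRST[A]={a}  FIRST[B]={a,b,c}

FIRST(B) = ["a", "b", "c"]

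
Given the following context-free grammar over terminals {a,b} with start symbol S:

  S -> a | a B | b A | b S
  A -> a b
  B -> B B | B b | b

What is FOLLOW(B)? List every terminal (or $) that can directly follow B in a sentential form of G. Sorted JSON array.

FIRST sets, iterate to fixpoint:
round 1:
  A via A→a b: +{a}
  B via B→b: +{b}
  S via S→a: +{a}
  S via S→b A: +{b}
  FIRST(S)={a,b}  FIRST(A)={a}  FIRST(B)={b}
round 2: done
  FIRST(S)={a,b}  FIRST(A)={a}  FIRST(B)={b}

Compute FOLLOW by fixpoint:
FOLLOW(S) := {$}
iter 1:
  B→B B: FOLLOW(B) ⊇ FIRST(B) = {b}; new: +{b}
  S→a B: FOLLOW(B) ⊇ FOLLOW(S) ⊇ {$}; new: +{$}
  S→b A: FOLLOW(A) ⊇ FOLLOW(S) ⊇ {$}; new: +{$}
  S: {$}  A: {$}  B: {$,b}
iter 2: done
  S: {$}  A: {$}  B: {$,b}

FOLLOW(B) = ["$", "b"]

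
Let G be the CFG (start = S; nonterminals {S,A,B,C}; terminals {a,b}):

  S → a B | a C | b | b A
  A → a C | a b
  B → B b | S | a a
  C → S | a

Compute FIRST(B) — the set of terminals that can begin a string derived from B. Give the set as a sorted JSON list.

FIRST iteration:
iter 1:
  A via A→a C: +{a}
  B via B→a a: +{a}
  C via C→a: +{a}
  S via S→a B: +{a}
  S via S→b: +{b}
  S: {a,b}  A: {a}  B: {a}  C: {a}
iter 2:
  B via B→S: +{b}
  C via C→S: +{b}
  S: {a,b}  A: {a}  B: {a,b}  C: {a,b}
iter 3: (stable)
  S: {a,b}  A: {a}  B: {a,b}  C: {a,b}

FIRST(B) = ["a", "b"]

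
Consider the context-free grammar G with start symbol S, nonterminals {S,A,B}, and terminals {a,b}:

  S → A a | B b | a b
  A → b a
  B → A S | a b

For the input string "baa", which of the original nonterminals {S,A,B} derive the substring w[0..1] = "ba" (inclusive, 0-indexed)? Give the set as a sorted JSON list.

Convert to CNF:
  S -> A T1 | B T0 | T1 T0
  A -> T0 T1
  B -> A S | T1 T0
  T0 -> b
  T1 -> a

CYK fill — only the sub-triangle for w[0..1]:
  cell(0,0) b: {T0}  orig:{}
  cell(1,1) a: {T1}  orig:{}
  cell(0,1) ba: {A}

Original NTs in T[0,1] deriving "ba": ["A"]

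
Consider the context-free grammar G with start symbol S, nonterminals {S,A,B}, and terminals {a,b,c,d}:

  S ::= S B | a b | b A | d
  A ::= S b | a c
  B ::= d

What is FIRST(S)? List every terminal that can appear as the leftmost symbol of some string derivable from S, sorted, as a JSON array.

Compute FIRST by fixpoint:
iter 1:
  A via A→a c: +{a}
  B via B→d: +{d}
  S via S→a b: +{a}
  S via S→b A: +{b}
  S via S→d: +{d}
  FIRST(S)={a,b,d}  FIRST(A)={a}  FIRST(B)={d}
iter 2:
  A via A→S b: +{b,d}
  FIRST(S)={a,b,d}  FIRST(A)={a,b,d}  FIRST(B)={d}
iter 3: — fixpoint
  FIRST(S)={a,b,d}  FIRST(A)={a,b,d}  FIRST(B)={d}

FIRST(S) = ["a", "b", "d"]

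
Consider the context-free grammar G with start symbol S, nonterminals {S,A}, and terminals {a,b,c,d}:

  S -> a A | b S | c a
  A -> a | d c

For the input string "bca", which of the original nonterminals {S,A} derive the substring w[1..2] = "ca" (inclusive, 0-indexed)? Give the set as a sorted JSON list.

Convert to CNF:
  S -> T1 T2 | T2 A | T3 S
  A -> T0 T1 | a
  T0 -> d
  T1 -> c
  T2 -> a
  T3 -> b

CYK fill — only the sub-triangle for w[1..2]:
  [1..1]={T1}  "c"  orig:{}
  [2..2]={A,T2}  "a"  orig:{A}
  [1..2]={S}  "ca"

Original NTs in T[1,2] deriving "ca": ["S"]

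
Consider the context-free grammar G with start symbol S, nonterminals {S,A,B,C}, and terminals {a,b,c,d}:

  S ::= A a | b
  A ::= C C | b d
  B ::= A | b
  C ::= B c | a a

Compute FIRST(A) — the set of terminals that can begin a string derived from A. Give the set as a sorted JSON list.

FIRST sets, iterate to fixpoint:
[1]
  A via A→b d: +{b}
  B via B→A: +{b}
  C via C→B c: +{b}
  C via C→a a: +{a}
  S via S→A a: +{b}
  FIRST(S)={b}  FIRST(A)={b}  FIRST(B)={b}  FIRST(C)={a,b}
[2]
  A via A→C C: +{a}
  B via B→A: +{a}
  S via S→A a: +{a}
  FIRST(S)={a,b}  FIRST(A)={a,b}  FIRST(B)={a,b}  FIRST(C)={a,b}
[3] — fixpoint
  FIRST(S)={a,b}  FIRST(A)={a,b}  FIRST(B)={a,b}  FIRST(C)={a,b}

FIRST(A) = ["a", "b"]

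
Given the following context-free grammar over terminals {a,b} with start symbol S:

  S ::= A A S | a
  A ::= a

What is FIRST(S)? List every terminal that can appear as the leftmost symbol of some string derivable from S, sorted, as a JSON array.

Compute FIRST by fixpoint:
iter 1:
  A via A→a: +{a}
  S via S→A A S: +{a}
  FIRST(S)={a}  FIRST(A)={a}
iter 2: (no change)
  FIRST(S)={a}  FIRST(A)={a}

FIRST(S) = ["a"]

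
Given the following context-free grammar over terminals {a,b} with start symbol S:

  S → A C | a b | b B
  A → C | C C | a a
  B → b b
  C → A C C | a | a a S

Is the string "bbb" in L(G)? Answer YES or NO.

CNF form of G:
  S -> A C | T0 T1 | T1 B
  A -> A X2 | C C | T0 T0 | T0 X3 | a
  B -> T1 T1
  C -> A X4 | T0 X5 | a
  T0 -> a
  T1 -> b
  X2 -> C C
  X3 -> T0 S
  X4 -> C C
  X5 -> T0 S

Fill CYK table bottom-up:
  T[0,0] 'b' = {T1}  orig:{}
  T[1,1] 'b' = {T1}  orig:{}
  T[2,2] 'b' = {T1}  orig:{}
  T[0,1] 'bb' = {B}
  T[1,2] 'bb' = {B}
  T[0,2] 'bbb' = {S}

S ∈ T[0,2] ⇒ YES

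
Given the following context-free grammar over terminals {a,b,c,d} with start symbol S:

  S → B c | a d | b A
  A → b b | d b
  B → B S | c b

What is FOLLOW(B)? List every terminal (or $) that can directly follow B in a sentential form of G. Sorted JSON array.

FIRST iteration:
[1]
  A via A→b b: +{b}
  A via A→d b: +{d}
  B via B→c b: +{c}
  S via S→B c: +{c}
  S via S→a d: +{a}
  S via S→b A: +{b}
  FIRST[S]={a,b,c}  FIRST[A]={b,d}  FIRST[B]={c}
[2] done
  FIRST[S]={a,b,c}  FIRST[A]={b,d}  FIRST[B]={c}

Compute FOLLOW by fixpoint:
initialize: $ ∈ FOLLOW(S)
round 1:
  B→B S: FOLLOW(B) ⊇ FIRST(S) = {a,b,c}; new: +{a,b,c}
  B→B S: FOLLOW(S) ⊇ FOLLOW(B) ⊇ {a,b,c}; new: +{a,b,c}
  S→b A: FOLLOW(A) ⊇ FOLLOW(S) ⊇ {$,a,b,c}; new: +{$,a,b,c}
  FOLLOW[S]={$,a,b,c}  FOLLOW[A]={$,a,b,c}  FOLLOW[B]={a,b,c}
round 2: (no change)
  FOLLOW[S]={$,a,b,c}  FOLLOW[A]={$,a,b,c}  FOLLOW[B]={a,b,c}

FOLLOW(B) = ["a", "b", "c"]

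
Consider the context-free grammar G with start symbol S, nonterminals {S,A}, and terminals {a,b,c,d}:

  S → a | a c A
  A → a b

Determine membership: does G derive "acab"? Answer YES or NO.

CNF form of G:
  S -> T0 X3 | a
  A -> T0 T1
  T0 -> a
  T1 -> b
  T2 -> c
  X3 -> T2 A

CYK fill:
  [0..0]={S,T0}  "a"  orig:{S}
  [1..1]={T2}  "c"  orig:{}
  [2..2]={S,T0}  "a"  orig:{S}
  [3..3]={T1}  "b"  orig:{}
  [0..1]=∅  "ac"
  [1..2]=∅  "ca"
  [2..3]={A}  "ab"
  [0..2]=∅  "aca"
  [1..3]={X3}  "cab"  orig:{}
  [0..3]={S}  "acab"

S ∈ T[0,3] ⇒ YES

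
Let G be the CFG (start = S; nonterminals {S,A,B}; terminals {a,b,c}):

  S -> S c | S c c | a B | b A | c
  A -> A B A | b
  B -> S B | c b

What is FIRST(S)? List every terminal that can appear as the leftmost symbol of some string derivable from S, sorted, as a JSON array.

FIRST sets, iterate to fixpoint:
round 1:
  A via A→b: +{b}
  B via B→c b: +{c}
  S via S→a B: +{a}
  S via S→b A: +{b}
  S via S→c: +{c}
  FIRST[S]={a,b,c}  FIRST[A]={b}  FIRST[B]={c}
round 2:
  B via B→S B: +{a,b}
  FIRST[S]={a,b,c}  FIRST[A]={b}  FIRST[B]={a,b,c}
round 3: (stable)
  FIRST[S]={a,b,c}  FIRST[A]={b}  FIRST[B]={a,b,c}

FIRST(S) = ["a", "b", "c"]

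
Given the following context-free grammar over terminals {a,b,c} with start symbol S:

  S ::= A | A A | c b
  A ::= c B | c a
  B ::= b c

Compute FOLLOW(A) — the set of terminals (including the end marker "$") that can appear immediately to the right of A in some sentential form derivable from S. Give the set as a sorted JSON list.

Compute FIRST by fixpoint:
[1]
  A via A→c B: +{c}
  B via B→b c: +{b}
  S via S→A: +{c}
  S: {c}  A: {c}  B: {b}
[2] (no change)
  S: {c}  A: {c}  B: {b}

FOLLOW sets:
initialize: $ ∈ FOLLOW(S)
iter 1:
  S→A: FOLLOW(A) ⊇ FOLLOW(S) ⊇ {$}; new: +{$}
  S→A A: FOLLOW(A) ⊇ FIRST(A) = {c}; new: +{c}
  FOLLOW[S]={$}  FOLLOW[A]={$,c}  FOLLOW[B]={}
iter 2:
  A→c B: FOLLOW(B) ⊇ FOLLOW(A) ⊇ {$,c}; new: +{$,c}
  FOLLOW[S]={$}  FOLLOW[A]={$,c}  FOLLOW[B]={$,c}
iter 3: (no change)
  FOLLOW[S]={$}  FOLLOW[A]={$,c}  FOLLOW[B]={$,c}

FOLLOW(A) = ["$", "c"]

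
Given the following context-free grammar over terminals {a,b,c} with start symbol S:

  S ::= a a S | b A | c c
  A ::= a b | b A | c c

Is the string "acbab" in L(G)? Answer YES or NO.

CNF form of G:
  S -> T0 X3 | T1 A | T2 T2
  A -> T0 T1 | T1 A | T2 T2
  T0 -> a
  T1 -> b
  T2 -> c
  X3 -> T0 S

CYK table (by increasing span):
  [0..0]={T0}  "a"  orig:{}
  [1..1]={T2}  "c"  orig:{}
  [2..2]={T1}  "b"  orig:{}
  [3..3]={T0}  "a"  orig:{}
  [4..4]={T1}  "b"  orig:{}
  [0..1]=∅  "ac"
  [1..2]=∅  "cb"
  [2..3]=∅  "ba"
  [3..4]={A}  "ab"
  [0..2]=∅  "acb"
  [1..3]=∅  "cba"
  [2..4]={A,S}  "bab"
  [0..3]=∅  "acba"
  [1..4]=∅  "cbab"
  [0..4]=∅  "acbab"

S ∉ T[0,4] ⇒ NO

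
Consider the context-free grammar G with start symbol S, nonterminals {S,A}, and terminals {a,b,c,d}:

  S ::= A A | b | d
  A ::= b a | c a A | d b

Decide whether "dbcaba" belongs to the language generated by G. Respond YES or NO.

CNF form of G:
  S -> A A | b | d
  A -> T0 T1 | T2 X4 | T3 T0
  T0 -> b
  T1 -> a
  T2 -> c
  T3 -> d
  X4 -> T1 A

Fill CYK table bottom-up:
  [0..0]={S,T3}  "d"  orig:{S}
  [1..1]={S,T0}  "b"  orig:{S}
  [2..2]={T2}  "c"  orig:{}
  [3..3]={T1}  "a"  orig:{}
  [4..4]={S,T0}  "b"  orig:{S}
  [5..5]={T1}  "a"  orig:{}
  [0..1]={A}  "db"
  [1..2]=∅  "bc"
  [2..3]=∅  "ca"
  [3..4]=∅  "ab"
  [4..5]={A}  "ba"
  [0..2]=∅  "dbc"
  [1..3]=∅  "bca"
  [2..4]=∅  "cab"
  [3..5]={X4}  "aba"  orig:{}
  [0..3]=∅  "dbca"
  [1..4]=∅  "bcab"
  [2..5]={A}  "caba"
  [0..4]=∅  "dbcab"
  [1..5]=∅  "bcaba"
  [0..5]={S}  "dbcaba"

S ∈ T[0,5] ⇒ YES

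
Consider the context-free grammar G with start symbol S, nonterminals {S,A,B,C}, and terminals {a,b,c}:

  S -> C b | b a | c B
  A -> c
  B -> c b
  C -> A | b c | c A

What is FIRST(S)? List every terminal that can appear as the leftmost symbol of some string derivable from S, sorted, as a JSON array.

FIRST sets, iterate to fixpoint:
iter 1:
  A via A→c: +{c}
  B via B→c b: +{c}
  C via C→A: +{c}
  C via C→b c: +{b}
  S via S→C b: +{b,c}
  FIRST[S]={b,c}  FIRST[A]={c}  FIRST[B]={c}  FIRST[C]={b,c}
iter 2: done
  FIRST[S]={b,c}  FIRST[A]={c}  FIRST[B]={c}  FIRST[C]={b,c}

FIRST(S) = ["b", "c"]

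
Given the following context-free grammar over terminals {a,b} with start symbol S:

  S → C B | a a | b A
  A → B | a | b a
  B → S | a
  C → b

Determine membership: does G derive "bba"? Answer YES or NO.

CNF form of G:
  S -> C B | T0 T0 | T1 A
  A -> C B | T0 T0 | T1 A | T1 T0 | a
  B -> C B | T0 T0 | T1 A | a
  C -> b
  T0 -> a
  T1 -> b

CYK fill:
  cell(0,0) b: {C,T1}  orig:{C}
  cell(1,1) b: {C,T1}  orig:{C}
  cell(2,2) a: {A,B,T0}  orig:{A,B}
  cell(0,1) bb: ∅
  cell(1,2) ba: {A,B,S}
  cell(0,2) bba: {A,B,S}

S ∈ T[0,2] ⇒ YES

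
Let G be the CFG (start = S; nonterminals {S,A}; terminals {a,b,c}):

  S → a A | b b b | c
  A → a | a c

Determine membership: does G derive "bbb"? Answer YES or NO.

CNF form of G:
  S -> T0 A | T2 X3 | c
  A -> T0 T1 | a
  T0 -> a
  T1 -> c
  T2 -> b
  X3 -> T2 T2

CYK table (by increasing span):
  T[0,0] 'b' = {T2}  orig:{}
  T[1,1] 'b' = {T2}  orig:{}
  T[2,2] 'b' = {T2}  orig:{}
  T[0,1] 'bb' = {X3}  orig:{}
  T[1,2] 'bb' = {X3}  orig:{}
  T[0,2] 'bbb' = {S}

S ∈ T[0,2] ⇒ YES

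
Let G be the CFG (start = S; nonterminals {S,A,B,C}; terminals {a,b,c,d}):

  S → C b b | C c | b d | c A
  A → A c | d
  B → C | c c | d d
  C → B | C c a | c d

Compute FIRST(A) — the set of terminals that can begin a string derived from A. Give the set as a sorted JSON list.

FIRST sets, iterate to fixpoint:
pass 1:
  A via A→d: +{d}
  B via B→c c: +{c}
  B via B→d d: +{d}
  C via C→B: +{c,d}
  S via S→C b b: +{c,d}
  S via S→b d: +{b}
  FIRST[S]={b,c,d}  FIRST[A]={d}  FIRST[B]={c,d}  FIRST[C]={c,d}
pass 2: (no change)
  FIRST[S]={b,c,d}  FIRST[A]={d}  FIRST[B]={c,d}  FIRST[C]={c,d}

FIRST(A) = ["d"]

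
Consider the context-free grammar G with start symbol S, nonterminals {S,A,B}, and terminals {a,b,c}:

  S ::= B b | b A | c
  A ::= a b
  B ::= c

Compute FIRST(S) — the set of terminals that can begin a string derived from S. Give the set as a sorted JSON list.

FIRST sets, iterate to fixpoint:
round 1:
  A via A→a b: +{a}
  B via B→c: +{c}
  S via S→B b: +{c}
  S via S→b A: +{b}
  FIRST(S)={b,c}  FIRST(A)={a}  FIRST(B)={c}
round 2: (stable)
  FIRST(S)={b,c}  FIRST(A)={a}  FIRST(B)={c}

FIRST(S) = ["b", "c"]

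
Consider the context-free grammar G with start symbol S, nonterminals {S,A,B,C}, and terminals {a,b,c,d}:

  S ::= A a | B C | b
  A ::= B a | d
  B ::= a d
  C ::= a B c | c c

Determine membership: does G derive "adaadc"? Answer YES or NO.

Convert to CNF:
  S -> A T0 | B C | b
  A -> B T0 | d
  B -> T0 T1
  C -> T0 X3 | T2 T2
  T0 -> a
  T1 -> d
  T2 -> c
  X3 -> B T2

CYK fill:
  [0..0]={T0}  "a"  orig:{}
  [1..1]={A,T1}  "d"  orig:{A}
  [2..2]={T0}  "a"  orig:{}
  [3..3]={T0}  "a"  orig:{}
  [4..4]={A,T1}  "d"  orig:{A}
  [5..5]={T2}  "c"  orig:{}
  [0..1]={B}  "ad"
  [1..2]={S}  "da"
  [2..3]=∅  "aa"
  [3..4]={B}  "ad"
  [4..5]=∅  "dc"
  [0..2]={A}  "ada"
  [1..3]=∅  "daa"
  [2..4]=∅  "aad"
  [3..5]={X3}  "adc"  orig:{}
  [0..3]={S}  "adaa"
  [1..4]=∅  "daad"
  [2..5]={C}  "aadc"
  [0..4]=∅  "adaad"
  [1..5]=∅  "daadc"
  [0..5]={S}  "adaadc"

S ∈ T[0,5] ⇒ YES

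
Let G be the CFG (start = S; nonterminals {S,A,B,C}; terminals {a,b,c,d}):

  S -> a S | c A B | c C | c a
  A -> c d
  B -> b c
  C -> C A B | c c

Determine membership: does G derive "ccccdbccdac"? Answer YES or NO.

Convert to CNF:
  S -> T0 C | T0 T3 | T0 X5 | T3 S
  A -> T0 T1
  B -> T2 T0
  C -> C X4 | T0 T0
  T0 -> c
  T1 -> d
  T2 -> b
  T3 -> a
  X4 -> A B
  X5 -> A B

CYK table (by increasing span):
  [0..0]={T0}  "c"  orig:{}
  [1..1]={T0}  "c"  orig:{}
  [2..2]={T0}  "c"  orig:{}
  [3..3]={T0}  "c"  orig:{}
  [4..4]={T1}  "d"  orig:{}
  [5..5]={T2}  "b"  orig:{}
  [6..6]={T0}  "c"  orig:{}
  [7..7]={T0}  "c"  orig:{}
  [8..8]={T1}  "d"  orig:{}
  [9..9]={T3}  "a"  orig:{}
  [10..10]={T0}  "c"  orig:{}
  [0..1]={C}  "cc"
  [1..2]={C}  "cc"
  [2..3]={C}  "cc"
  [3..4]={A}  "cd"
  [4..5]=∅  "db"
  [5..6]={B}  "bc"
  [6..7]={C}  "cc"
  [7..8]={A}  "cd"
  [8..9]=∅  "da"
  [9..10]=∅  "ac"
  [0..2]={S}  "ccc"
  [1..3]={S}  "ccc"
  [2..4]=∅  "ccd"
  [3..5]=∅  "cdb"
  [4..6]=∅  "dbc"
  [5..7]=∅  "bcc"
  [6..8]=∅  "ccd"
  [7..9]=∅  "cda"
  [8..10]=∅  "dac"
  [0..3]=∅  "cccc"
  [1..4]=∅  "cccd"
  [2..5]=∅  "ccdb"
  [3..6]={X4,X5}  "cdbc"  orig:{}
  [4..7]=∅  "dbcc"
  [5..8]=∅  "bccd"
  [6..9]=∅  "ccda"
  [7..10]=∅  "cdac"
  [0..4]=∅  "ccccd"
  [1..5]=∅  "cccdb"
  [2..6]={S}  "ccdbc"
  [3..7]=∅  "cdbcc"
  [4..8]=∅  "dbccd"
  [5..9]=∅  "bccda"
  [6..10]=∅  "ccdac"
  [0..5]=∅  "ccccdb"
  [1..6]={C}  "cccdbc"
  [2..7]=∅  "ccdbcc"
  [3..8]=∅  "cdbccd"
  [4..9]=∅  "dbccda"
  [5..10]=∅  "bccdac"
  [0..6]={S}  "ccccdbc"
  [1..7]=∅  "cccdbcc"
  [2..8]=∅  "ccdbccd"
  [3..9]=∅  "cdbccda"
  [4..10]=∅  "dbccdac"
  [0..7]=∅  "ccccdbcc"
  [1..8]=∅  "cccdbccd"
  [2..9]=∅  "ccdbccda"
  [3..10]=∅  "cdbccdac"
  [0..8]=∅  "ccccdbccd"
  [1..9]=∅  "cccdbccda"
  [2..10]=∅  "ccdbccdac"
  [0..9]=∅  "ccccdbccda"
  [1..10]=∅  "cccdbccdac"
  [0..10]=∅  "ccccdbccdac"

S ∉ T[0,10] ⇒ NO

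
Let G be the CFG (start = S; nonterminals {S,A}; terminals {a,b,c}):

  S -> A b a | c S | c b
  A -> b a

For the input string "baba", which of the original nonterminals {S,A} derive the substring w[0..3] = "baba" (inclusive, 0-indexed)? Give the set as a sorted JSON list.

CNF form of G:
  S -> A X3 | T2 S | T2 T0
  A -> T0 T1
  T0 -> b
  T1 -> a
  T2 -> c
  X3 -> T0 T1

Fill CYK table bottom-up — only the sub-triangle for w[0..3]:
  cell(0,0) b: {T0}  orig:{}
  cell(1,1) a: {T1}  orig:{}
  cell(2,2) b: {T0}  orig:{}
  cell(3,3) a: {T1}  orig:{}
  cell(0,1) ba: {A,X3}  orig:{A}
  cell(1,2) ab: ∅
  cell(2,3) ba: {A,X3}  orig:{A}
  cell(0,2) bab: ∅
  cell(1,3) aba: ∅
  cell(0,3) baba: {S}

Original NTs in T[0,3] deriving "baba": ["S"]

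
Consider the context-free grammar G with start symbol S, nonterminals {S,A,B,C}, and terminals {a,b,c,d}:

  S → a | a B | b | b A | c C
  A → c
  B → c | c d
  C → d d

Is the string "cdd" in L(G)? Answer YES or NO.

CNF form of G:
  S -> T0 C | T2 B | T3 A | a | b
  A -> c
  B -> T0 T1 | c
  C -> T1 T1
  T0 -> c
  T1 -> d
  T2 -> a
  T3 -> b

CYK table (by increasing span):
  T[0,0] 'c' = {A,B,T0}  orig:{A,B}
  T[1,1] 'd' = {T1}  orig:{}
  T[2,2] 'd' = {T1}  orig:{}
  T[0,1] 'cd' = {B}
  T[1,2] 'dd' = {C}
  T[0,2] 'cdd' = {S}

S ∈ T[0,2] ⇒ YES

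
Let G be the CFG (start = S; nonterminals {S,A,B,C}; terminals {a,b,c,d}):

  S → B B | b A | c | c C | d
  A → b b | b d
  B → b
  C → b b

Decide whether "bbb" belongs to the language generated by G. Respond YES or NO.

Convert to CNF:
  S -> B B | T0 A | T2 C | c | d
  A -> T0 T0 | T0 T1
  B -> b
  C -> T0 T0
  T0 -> b
  T1 -> d
  T2 -> c

CYK table (by increasing span):
  T[0,0] 'b' = {B,T0}  orig:{B}
  T[1,1] 'b' = {B,T0}  orig:{B}
  T[2,2] 'b' = {B,T0}  orig:{B}
  T[0,1] 'bb' = {A,C,S}
  T[1,2] 'bb' = {A,C,S}
  T[0,2] 'bbb' = {S}

S ∈ T[0,2] ⇒ YES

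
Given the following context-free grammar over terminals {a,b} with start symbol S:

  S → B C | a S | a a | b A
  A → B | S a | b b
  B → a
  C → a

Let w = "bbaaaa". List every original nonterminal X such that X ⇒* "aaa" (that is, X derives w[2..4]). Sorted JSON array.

CNF form of G:
  S -> B C | T0 S | T0 T0 | T1 A
  A -> S T0 | T1 T1 | a
  B -> a
  C -> a
  T0 -> a
  T1 -> b

Fill CYK table bottom-up, restricted to cells inside w[2..4]:
  [2..2]={A,B,C,T0}  "a"  orig:{A,B,C}
  [3..3]={A,B,C,T0}  "a"  orig:{A,B,C}
  [4..4]={A,B,C,T0}  "a"  orig:{A,B,C}
  [2..3]={S}  "aa"
  [3..4]={S}  "aa"
  [2..4]={A,S}  "aaa"

Original NTs in T[2,4] deriving "aaa": ["A", "S"]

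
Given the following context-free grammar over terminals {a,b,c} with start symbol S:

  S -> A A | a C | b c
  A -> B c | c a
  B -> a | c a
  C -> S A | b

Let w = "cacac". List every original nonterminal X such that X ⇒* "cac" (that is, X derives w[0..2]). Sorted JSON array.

CNF form of G:
  S -> A A | T1 C | T2 T0
  A -> B T0 | T0 T1
  B -> T0 T1 | a
  C -> S A | b
  T0 -> c
  T1 -> a
  T2 -> b

Fill CYK table bottom-up — only the sub-triangle for w[0..2]:
  cell(0,0) c: {T0}  orig:{}
  cell(1,1) a: {B,T1}  orig:{B}
  cell(2,2) c: {T0}  orig:{}
  cell(0,1) ca: {A,B}
  cell(1,2) ac: {A}
  cell(0,2) cac: {A}

Original NTs in T[0,2] deriving "cac": ["A"]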